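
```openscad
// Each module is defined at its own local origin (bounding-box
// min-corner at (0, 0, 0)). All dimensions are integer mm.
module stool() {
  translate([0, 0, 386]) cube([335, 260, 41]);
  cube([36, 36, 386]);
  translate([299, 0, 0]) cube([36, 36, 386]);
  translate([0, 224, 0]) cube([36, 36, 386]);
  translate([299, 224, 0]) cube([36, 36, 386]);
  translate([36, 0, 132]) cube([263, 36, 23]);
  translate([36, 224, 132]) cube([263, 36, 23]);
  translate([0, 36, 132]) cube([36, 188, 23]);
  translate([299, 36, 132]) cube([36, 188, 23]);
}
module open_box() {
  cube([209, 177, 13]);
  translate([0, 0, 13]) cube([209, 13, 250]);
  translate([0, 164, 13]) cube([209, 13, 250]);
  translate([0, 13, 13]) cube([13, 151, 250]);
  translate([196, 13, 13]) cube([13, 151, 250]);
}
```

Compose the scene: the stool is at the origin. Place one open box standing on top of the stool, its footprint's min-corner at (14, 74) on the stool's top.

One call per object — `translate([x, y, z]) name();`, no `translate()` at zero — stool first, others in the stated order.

stool();
translate([14, 74, 427]) open_box();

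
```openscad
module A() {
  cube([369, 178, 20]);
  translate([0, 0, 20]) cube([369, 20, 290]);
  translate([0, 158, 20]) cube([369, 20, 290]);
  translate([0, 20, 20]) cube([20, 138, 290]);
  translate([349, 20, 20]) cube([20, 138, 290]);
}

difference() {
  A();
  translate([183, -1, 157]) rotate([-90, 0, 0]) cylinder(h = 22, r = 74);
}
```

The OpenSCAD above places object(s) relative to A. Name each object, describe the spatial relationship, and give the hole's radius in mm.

The subtracted cylinder has r = 74 mm.

A is an open box. The open box has a circular hole through its front wall. The hole's radius is 74 mm.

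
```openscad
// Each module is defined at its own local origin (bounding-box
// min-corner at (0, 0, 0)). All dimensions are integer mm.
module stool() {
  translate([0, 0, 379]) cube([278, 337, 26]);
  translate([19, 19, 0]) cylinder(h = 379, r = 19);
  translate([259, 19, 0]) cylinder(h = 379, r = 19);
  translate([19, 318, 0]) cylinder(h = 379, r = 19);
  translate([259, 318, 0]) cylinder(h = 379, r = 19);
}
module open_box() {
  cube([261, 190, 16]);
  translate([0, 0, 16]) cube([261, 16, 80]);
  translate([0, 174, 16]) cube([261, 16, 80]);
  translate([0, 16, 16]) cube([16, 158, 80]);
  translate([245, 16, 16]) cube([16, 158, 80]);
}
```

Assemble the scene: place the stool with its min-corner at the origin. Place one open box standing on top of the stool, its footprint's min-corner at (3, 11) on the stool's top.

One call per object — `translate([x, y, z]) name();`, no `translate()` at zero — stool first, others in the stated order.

stool();
translate([3, 11, 405]) open_box();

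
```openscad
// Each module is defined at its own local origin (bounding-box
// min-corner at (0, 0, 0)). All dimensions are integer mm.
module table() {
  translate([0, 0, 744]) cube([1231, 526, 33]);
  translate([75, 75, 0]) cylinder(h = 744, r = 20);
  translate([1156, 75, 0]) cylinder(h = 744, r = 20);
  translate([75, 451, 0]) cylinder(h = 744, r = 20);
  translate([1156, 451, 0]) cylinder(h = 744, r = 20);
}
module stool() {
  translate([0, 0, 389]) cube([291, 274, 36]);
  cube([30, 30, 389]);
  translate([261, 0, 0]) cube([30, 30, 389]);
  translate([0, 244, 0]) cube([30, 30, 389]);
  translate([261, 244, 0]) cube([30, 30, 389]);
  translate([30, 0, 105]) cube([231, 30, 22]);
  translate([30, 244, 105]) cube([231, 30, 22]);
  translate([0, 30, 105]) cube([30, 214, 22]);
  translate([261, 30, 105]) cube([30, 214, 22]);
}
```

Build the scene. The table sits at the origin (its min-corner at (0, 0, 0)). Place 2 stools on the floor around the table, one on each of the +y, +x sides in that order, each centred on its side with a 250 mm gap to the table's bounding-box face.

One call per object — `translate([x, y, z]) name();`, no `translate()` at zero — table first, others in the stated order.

table();
translate([470, 776, 0]) stool();
translate([1481, 126, 0]) stool();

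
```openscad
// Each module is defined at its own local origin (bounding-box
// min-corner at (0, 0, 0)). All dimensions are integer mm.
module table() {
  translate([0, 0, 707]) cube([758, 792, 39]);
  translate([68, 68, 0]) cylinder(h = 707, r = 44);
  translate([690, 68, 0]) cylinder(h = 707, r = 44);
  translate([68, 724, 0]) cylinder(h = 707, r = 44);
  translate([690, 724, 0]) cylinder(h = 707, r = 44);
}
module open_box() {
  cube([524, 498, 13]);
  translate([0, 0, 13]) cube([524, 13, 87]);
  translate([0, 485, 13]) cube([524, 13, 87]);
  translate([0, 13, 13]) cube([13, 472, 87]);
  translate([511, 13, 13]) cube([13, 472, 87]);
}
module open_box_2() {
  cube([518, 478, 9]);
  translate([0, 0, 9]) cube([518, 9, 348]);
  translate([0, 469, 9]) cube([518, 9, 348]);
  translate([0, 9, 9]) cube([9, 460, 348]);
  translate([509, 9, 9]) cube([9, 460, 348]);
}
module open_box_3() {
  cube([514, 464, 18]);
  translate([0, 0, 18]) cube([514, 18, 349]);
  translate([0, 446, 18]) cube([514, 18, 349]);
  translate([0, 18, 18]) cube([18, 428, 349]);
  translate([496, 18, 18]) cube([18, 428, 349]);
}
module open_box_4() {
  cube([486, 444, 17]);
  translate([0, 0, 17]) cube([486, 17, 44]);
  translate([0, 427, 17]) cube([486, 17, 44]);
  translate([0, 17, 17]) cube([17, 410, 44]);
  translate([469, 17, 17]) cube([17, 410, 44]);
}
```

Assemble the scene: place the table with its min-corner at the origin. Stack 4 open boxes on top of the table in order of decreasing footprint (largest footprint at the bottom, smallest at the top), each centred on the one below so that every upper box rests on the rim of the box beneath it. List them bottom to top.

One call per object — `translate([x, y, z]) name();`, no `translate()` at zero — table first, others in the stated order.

table();
translate([117, 147, 746]) open_box();
translate([120, 157, 846]) open_box_2();
translate([122, 164, 1203]) open_box_3();
translate([136, 174, 1570]) open_box_4();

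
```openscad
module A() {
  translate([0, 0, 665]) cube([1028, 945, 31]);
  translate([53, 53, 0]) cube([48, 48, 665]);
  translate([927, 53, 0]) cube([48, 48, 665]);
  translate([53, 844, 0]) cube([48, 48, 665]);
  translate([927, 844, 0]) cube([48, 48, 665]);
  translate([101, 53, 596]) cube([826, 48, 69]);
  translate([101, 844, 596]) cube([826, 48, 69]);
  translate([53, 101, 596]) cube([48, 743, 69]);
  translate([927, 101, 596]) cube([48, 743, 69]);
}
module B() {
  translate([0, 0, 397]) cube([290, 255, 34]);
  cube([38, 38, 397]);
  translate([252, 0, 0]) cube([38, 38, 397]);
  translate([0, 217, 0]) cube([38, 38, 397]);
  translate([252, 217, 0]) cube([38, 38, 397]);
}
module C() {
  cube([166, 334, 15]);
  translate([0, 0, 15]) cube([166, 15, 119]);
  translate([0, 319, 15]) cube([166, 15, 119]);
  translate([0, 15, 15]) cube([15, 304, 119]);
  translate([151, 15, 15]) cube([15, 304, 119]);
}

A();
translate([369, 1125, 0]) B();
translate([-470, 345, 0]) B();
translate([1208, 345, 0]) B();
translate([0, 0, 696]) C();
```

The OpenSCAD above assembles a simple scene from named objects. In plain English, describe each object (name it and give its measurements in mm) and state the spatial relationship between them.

A is a table with a 1028×945 mm rectangular top, 31 mm thick, top surface at z = 696 mm, supported by four 48×48 mm square legs, each inset 53 mm from the nearest pair of top edges, running from the floor. Four apron rails, 48 mm thick and 69 mm tall, run between adjacent legs with their top edges flush with the underside of the top and their outer faces flush with the legs' outer faces.

B is a four-legged stool. The seat is a 290×255×34 mm slab whose top surface is at z = 431 mm; four square legs, each 38×38 mm in cross-section, run from the floor (z = 0) to the underside of the seat, each flush with a corner of the seat.

C is an open-topped rectangular box: outside dimensions 166×334×134 mm, with a uniform wall and base thickness of 15 mm. The base is a full 166×334 slab on the floor; four walls sit on top of the base. The front and back walls (the −y and +y sides) span the full width; the two side walls fit between them.

Three stools sit around the table at the +y, −x, +x sides. The open box is on top of the table.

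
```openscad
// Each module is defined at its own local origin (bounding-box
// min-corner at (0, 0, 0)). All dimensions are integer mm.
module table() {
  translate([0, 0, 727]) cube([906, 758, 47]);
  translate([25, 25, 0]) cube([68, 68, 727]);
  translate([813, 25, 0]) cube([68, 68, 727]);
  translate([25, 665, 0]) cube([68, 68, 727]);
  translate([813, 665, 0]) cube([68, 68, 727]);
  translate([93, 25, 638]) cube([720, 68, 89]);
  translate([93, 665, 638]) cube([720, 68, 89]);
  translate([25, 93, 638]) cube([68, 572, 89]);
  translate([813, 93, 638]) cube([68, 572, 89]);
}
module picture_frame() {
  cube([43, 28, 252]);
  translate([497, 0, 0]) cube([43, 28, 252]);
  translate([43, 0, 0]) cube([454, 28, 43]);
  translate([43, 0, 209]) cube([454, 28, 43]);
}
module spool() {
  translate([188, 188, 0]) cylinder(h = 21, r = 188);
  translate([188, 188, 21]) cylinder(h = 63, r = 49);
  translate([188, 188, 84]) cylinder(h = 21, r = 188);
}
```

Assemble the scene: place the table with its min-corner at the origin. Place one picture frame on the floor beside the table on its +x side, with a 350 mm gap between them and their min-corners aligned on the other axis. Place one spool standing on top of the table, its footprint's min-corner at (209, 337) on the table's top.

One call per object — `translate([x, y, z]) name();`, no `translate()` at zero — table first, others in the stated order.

table();
translate([1256, 0, 0]) picture_frame();
translate([209, 337, 774]) spool();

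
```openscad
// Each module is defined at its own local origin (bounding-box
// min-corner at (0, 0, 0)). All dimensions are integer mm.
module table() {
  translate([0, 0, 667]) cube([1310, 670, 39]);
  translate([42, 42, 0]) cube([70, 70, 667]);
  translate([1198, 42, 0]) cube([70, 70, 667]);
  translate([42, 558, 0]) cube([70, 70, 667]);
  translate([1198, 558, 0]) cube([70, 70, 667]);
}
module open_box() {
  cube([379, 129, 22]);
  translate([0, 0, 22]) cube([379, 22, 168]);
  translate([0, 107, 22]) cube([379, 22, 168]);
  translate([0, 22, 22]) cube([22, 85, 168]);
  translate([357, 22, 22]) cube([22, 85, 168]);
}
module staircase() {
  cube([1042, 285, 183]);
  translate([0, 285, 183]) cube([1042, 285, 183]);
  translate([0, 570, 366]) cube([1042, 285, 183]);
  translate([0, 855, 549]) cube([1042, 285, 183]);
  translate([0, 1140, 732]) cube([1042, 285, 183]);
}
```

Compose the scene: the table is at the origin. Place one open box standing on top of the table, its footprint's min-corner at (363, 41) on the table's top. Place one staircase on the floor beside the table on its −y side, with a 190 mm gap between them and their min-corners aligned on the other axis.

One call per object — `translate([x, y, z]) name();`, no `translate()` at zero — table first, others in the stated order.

table();
translate([363, 41, 706]) open_box();
translate([0, -1615, 0]) staircase();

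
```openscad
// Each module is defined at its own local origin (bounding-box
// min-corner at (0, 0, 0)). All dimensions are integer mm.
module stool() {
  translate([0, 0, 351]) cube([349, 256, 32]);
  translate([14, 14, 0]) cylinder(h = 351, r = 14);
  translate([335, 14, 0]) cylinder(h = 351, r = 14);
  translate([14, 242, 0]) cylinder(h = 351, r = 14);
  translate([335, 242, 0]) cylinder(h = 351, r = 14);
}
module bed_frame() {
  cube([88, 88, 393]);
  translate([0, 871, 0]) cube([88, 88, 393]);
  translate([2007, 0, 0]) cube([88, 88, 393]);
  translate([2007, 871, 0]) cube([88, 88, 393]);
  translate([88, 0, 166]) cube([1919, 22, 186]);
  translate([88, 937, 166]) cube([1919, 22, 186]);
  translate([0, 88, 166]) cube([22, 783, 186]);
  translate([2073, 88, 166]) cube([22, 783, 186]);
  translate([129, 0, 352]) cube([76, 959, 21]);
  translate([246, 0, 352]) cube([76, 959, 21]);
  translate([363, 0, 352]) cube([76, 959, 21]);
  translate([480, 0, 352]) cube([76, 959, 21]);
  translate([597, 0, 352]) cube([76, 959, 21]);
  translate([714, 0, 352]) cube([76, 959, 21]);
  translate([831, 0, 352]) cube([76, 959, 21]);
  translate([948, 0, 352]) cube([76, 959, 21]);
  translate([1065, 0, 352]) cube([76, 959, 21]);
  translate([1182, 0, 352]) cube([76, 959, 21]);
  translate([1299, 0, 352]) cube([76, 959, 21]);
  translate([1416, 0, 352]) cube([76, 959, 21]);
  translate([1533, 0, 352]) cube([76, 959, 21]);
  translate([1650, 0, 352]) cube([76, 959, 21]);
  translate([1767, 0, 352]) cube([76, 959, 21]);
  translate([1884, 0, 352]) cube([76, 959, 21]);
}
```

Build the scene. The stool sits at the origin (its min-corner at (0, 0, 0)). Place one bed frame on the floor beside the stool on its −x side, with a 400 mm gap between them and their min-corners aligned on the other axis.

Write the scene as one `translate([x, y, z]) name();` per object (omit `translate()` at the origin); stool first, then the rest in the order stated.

stool();
translate([-2495, 0, 0]) bed_frame();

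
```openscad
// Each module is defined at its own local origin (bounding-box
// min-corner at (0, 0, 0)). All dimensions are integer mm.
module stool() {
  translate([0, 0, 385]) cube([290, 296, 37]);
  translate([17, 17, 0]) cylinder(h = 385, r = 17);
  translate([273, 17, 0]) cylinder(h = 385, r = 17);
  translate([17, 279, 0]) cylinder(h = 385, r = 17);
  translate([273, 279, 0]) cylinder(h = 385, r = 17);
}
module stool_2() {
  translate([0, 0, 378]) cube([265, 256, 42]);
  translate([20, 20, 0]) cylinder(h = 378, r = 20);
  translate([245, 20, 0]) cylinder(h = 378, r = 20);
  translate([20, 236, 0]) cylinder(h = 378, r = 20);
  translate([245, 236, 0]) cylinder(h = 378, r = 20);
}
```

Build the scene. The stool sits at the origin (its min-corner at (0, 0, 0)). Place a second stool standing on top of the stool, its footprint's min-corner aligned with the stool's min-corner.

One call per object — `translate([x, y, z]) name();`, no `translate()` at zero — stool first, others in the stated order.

stool();
translate([0, 0, 422]) stool_2();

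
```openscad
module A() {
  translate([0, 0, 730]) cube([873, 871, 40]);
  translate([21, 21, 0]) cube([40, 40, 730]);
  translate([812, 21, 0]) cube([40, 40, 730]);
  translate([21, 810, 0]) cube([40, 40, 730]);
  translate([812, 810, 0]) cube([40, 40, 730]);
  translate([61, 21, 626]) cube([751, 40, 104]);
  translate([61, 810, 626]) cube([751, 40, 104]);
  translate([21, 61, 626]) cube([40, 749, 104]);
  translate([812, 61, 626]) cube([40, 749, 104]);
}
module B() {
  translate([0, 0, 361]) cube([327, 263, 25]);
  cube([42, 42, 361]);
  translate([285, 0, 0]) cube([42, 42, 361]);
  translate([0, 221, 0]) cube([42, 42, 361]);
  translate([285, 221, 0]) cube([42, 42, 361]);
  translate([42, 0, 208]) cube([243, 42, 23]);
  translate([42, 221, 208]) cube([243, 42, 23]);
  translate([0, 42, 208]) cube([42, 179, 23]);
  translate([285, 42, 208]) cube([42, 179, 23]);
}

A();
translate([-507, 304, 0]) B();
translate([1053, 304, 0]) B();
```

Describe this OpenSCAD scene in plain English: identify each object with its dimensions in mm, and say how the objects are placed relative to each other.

A is a rectangular dining table. The top is 873×871×40 mm with its upper surface at z = 770 mm. It stands on four 40×40 mm square legs, each inset 21 mm from the nearest pair of top edges, running from the floor to the underside of the top. Four apron rails, 40 mm thick and 104 mm tall, run between adjacent legs with their top edges flush with the underside of the top and their outer faces flush with the legs' outer faces.

B is a simple wooden stool: a rectangular seat 327 mm (x) by 263 mm (y), 25 mm thick, top face at z = 386 mm, on four square legs, each 42×42 mm in cross-section. The legs rest on z = 0, each flush with a corner of the seat. Four stretchers, 42 mm wide and 23 mm tall, connect adjacent legs with their undersides at z = 208 mm, each running between the inner faces of the legs it joins and aligned with the legs' outer faces on the other axis.

Two stools sit around the table at the −x, +x sides.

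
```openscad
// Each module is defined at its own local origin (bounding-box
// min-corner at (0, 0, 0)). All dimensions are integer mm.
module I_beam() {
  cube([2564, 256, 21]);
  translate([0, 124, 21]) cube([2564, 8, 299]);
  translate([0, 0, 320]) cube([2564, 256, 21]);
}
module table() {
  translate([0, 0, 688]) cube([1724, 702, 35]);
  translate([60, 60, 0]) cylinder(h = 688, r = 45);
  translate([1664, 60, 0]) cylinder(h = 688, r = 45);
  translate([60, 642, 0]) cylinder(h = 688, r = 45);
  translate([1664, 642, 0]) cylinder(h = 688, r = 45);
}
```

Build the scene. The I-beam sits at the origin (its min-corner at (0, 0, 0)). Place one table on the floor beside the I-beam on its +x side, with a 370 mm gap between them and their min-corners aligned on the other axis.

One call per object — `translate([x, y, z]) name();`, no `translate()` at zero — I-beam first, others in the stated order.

I_beam();
translate([2934, 0, 0]) table();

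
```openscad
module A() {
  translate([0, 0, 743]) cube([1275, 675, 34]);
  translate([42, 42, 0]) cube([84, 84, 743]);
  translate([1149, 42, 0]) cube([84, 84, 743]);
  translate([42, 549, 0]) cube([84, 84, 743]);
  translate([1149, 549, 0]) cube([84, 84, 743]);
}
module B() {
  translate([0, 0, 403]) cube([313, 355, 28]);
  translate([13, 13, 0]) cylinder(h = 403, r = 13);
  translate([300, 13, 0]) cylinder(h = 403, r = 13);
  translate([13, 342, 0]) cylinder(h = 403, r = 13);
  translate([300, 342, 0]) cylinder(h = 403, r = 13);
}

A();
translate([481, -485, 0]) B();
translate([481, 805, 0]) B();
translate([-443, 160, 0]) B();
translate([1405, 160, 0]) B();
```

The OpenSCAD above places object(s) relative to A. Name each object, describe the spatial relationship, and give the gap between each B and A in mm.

Each stool's nearest face is 130 mm from the table's bounding box.

A is a table. B is a stool. Four stools sit around the table at the −y, +y, −x, +x sides. The gap between each stool and the table is 130 mm.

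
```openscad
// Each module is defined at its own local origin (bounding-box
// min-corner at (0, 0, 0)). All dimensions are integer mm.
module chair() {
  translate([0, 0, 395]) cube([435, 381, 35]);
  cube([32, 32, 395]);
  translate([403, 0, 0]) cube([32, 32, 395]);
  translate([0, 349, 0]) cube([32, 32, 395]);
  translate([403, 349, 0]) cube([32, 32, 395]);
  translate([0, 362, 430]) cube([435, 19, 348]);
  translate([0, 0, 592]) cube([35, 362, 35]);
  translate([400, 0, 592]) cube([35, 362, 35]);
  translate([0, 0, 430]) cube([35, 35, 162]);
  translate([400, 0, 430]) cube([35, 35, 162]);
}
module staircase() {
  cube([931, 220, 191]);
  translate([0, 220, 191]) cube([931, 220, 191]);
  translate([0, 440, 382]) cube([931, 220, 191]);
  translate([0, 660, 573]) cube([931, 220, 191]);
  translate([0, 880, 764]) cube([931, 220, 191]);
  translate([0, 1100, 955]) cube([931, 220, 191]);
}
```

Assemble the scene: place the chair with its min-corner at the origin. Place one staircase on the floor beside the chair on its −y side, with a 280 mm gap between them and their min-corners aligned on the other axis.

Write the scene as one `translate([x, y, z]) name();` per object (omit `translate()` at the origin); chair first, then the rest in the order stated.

chair();
translate([0, -1600, 0]) staircase();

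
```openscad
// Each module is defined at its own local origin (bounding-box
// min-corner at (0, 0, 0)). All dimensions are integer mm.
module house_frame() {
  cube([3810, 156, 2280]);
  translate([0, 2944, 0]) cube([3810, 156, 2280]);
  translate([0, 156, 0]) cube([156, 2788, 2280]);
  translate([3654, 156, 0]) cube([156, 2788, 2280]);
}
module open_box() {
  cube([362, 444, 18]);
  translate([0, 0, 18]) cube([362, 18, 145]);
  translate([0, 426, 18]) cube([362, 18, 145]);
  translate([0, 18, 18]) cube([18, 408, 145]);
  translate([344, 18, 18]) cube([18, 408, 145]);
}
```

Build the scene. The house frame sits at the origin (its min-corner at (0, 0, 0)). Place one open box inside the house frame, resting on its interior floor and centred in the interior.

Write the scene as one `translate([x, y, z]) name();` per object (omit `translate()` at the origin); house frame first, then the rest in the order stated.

house_frame();
translate([1724, 1328, 0]) open_box();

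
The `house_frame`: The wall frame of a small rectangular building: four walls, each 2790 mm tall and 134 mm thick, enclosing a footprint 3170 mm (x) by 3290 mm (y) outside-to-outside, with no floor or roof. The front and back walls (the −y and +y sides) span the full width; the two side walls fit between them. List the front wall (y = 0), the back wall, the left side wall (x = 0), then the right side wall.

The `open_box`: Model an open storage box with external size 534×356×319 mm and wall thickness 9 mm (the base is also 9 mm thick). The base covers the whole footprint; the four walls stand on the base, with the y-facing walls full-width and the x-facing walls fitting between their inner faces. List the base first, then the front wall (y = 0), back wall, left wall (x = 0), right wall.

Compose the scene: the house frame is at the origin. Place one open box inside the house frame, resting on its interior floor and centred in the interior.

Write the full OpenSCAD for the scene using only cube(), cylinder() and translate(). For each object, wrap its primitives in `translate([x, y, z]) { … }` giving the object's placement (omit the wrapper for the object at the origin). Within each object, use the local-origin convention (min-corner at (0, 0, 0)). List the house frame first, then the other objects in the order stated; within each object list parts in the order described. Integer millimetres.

cube([3170, 134, 2790]);
translate([0, 3156, 0]) cube([3170, 134, 2790]);
translate([0, 134, 0]) cube([134, 3022, 2790]);
translate([3036, 134, 0]) cube([134, 3022, 2790]);
translate([1318, 1467, 0]) {
  cube([534, 356, 9]);
  translate([0, 0, 9]) cube([534, 9, 310]);
  translate([0, 347, 9]) cube([534, 9, 310]);
  translate([0, 9, 9]) cube([9, 338, 310]);
  translate([525, 9, 9]) cube([9, 338, 310]);
}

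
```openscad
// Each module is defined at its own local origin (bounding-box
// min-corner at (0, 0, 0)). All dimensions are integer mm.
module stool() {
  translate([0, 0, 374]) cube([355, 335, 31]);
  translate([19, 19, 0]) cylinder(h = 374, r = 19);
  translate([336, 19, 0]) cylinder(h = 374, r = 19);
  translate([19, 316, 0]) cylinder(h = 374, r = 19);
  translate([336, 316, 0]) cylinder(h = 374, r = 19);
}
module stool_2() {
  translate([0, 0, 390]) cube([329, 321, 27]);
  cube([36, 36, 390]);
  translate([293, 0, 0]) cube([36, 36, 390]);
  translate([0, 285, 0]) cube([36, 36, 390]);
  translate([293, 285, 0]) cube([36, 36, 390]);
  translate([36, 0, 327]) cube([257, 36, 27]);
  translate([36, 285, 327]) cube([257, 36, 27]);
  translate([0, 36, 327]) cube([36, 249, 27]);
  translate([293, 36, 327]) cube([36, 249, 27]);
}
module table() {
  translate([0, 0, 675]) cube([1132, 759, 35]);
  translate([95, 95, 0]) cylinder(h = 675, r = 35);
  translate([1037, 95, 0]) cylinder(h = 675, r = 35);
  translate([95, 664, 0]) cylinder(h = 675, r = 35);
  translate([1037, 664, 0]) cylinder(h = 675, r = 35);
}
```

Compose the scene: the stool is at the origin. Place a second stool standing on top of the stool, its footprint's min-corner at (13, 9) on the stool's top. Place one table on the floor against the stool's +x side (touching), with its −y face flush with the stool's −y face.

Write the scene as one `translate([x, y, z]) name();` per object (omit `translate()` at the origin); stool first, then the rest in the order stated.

stool();
translate([13, 9, 405]) stool_2();
translate([355, 0, 0]) table();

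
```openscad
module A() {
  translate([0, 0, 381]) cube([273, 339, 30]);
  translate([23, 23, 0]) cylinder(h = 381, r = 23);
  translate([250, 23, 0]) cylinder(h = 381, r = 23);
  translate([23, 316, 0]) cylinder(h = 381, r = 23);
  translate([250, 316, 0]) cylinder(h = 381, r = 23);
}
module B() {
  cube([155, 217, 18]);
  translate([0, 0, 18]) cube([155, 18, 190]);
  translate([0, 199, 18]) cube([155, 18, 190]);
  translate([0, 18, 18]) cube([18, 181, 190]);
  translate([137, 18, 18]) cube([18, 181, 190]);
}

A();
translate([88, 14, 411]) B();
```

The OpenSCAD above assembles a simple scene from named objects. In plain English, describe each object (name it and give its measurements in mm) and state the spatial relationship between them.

A is a four-legged stool. The seat is a 273×339×30 mm slab whose top surface is at z = 411 mm; four round legs, each 46 mm in diameter, run from the floor (z = 0) to the underside of the seat, each leg's axis is inset half a diameter from the nearest pair of seat edges (so the leg's bounding box is flush with the corner).

B is an open-topped rectangular box: outside dimensions 155×217×208 mm, with a uniform wall and base thickness of 18 mm. The base is a full 155×217 slab on the floor; four walls sit on top of the base. The front and back walls (the −y and +y sides) span the full width; the two side walls fit between them.

The open box is on top of the stool.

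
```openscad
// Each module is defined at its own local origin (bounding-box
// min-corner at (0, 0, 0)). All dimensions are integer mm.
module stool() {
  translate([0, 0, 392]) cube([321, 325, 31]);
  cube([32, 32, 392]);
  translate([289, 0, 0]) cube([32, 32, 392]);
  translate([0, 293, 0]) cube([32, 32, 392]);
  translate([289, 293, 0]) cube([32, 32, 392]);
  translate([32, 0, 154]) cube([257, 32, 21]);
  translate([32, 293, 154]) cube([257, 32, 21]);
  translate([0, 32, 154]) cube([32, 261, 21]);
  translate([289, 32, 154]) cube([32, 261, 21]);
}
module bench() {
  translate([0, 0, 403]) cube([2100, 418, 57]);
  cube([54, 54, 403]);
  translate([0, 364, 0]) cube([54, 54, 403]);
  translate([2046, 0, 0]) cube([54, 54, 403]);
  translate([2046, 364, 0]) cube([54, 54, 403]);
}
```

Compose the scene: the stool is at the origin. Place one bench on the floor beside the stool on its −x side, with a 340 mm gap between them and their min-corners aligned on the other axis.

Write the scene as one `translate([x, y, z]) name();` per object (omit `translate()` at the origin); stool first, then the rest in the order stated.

stool();
translate([-2440, 0, 0]) bench();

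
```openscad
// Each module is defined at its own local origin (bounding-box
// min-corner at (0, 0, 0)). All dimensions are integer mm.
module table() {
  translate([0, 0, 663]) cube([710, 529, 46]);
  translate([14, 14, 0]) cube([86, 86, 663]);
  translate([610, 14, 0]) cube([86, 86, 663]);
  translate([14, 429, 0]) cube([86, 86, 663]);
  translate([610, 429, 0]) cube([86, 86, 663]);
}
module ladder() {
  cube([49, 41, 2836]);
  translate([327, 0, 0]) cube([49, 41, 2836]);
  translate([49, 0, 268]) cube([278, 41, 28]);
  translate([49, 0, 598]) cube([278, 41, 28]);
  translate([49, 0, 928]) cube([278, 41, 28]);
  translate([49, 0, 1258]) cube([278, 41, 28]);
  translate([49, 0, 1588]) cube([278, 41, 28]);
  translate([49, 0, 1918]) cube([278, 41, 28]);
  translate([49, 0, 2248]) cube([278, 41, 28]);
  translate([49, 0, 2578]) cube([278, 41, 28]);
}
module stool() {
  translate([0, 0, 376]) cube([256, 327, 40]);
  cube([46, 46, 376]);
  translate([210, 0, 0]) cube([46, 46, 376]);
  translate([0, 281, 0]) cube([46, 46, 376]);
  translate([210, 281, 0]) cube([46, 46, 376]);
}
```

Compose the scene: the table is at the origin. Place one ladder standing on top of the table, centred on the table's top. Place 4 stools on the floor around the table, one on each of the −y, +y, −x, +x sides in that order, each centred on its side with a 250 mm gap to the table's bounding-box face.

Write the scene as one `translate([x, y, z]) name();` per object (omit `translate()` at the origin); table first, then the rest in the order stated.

table();
translate([167, 244, 709]) ladder();
translate([227, -577, 0]) stool();
translate([227, 779, 0]) stool();
translate([-506, 101, 0]) stool();
translate([960, 101, 0]) stool();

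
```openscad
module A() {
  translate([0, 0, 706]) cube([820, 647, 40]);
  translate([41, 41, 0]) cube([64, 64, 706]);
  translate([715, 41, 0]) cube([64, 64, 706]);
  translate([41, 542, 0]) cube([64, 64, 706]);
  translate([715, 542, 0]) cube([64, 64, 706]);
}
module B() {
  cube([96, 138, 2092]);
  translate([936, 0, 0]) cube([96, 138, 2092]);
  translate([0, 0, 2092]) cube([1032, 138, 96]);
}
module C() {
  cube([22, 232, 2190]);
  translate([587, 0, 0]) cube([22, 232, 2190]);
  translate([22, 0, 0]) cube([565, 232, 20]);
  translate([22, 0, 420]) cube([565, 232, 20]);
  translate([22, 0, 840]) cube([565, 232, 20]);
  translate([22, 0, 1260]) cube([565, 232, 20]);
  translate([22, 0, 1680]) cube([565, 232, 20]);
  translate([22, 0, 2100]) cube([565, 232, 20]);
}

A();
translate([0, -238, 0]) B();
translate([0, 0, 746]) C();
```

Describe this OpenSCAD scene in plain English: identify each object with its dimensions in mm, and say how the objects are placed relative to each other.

A is a table with a 820×647 mm rectangular top, 40 mm thick, top surface at z = 746 mm, supported by four 64×64 mm square legs, each inset 41 mm from the nearest pair of top edges, running from the floor.

B is a rectangular door frame: two vertical jambs of 96×138 mm section, 2092 mm tall, with a clear opening 840 mm wide between their inner faces. A header 96 mm tall and 138 mm deep lies on top of the jambs and spans the full outside width.

C is an open bookshelf. Two side panels, each 22 mm thick, 232 mm deep and 2190 mm tall, stand 609 mm apart (outside-to-outside). Between them sit 6 shelves, each 20 mm thick and 232 mm deep, spanning the full gap between the sides. The bottom shelf rests on the floor (its underside at z = 0) and the clear gap between one shelf's top and the next shelf's underside is 400 mm.

The door frame is on the floor beside the table on its −y side. The bookshelf is on top of the table.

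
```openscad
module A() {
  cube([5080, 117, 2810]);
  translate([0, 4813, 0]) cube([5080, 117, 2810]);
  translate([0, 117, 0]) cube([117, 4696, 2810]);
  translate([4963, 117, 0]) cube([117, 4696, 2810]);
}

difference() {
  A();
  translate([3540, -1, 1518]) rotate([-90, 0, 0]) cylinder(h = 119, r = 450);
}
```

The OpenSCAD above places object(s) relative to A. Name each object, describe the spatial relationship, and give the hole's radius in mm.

A is a house frame. The house frame has a circular hole through its front wall. The hole's radius is 450 mm.

The subtracted cylinder has r = 450 mm.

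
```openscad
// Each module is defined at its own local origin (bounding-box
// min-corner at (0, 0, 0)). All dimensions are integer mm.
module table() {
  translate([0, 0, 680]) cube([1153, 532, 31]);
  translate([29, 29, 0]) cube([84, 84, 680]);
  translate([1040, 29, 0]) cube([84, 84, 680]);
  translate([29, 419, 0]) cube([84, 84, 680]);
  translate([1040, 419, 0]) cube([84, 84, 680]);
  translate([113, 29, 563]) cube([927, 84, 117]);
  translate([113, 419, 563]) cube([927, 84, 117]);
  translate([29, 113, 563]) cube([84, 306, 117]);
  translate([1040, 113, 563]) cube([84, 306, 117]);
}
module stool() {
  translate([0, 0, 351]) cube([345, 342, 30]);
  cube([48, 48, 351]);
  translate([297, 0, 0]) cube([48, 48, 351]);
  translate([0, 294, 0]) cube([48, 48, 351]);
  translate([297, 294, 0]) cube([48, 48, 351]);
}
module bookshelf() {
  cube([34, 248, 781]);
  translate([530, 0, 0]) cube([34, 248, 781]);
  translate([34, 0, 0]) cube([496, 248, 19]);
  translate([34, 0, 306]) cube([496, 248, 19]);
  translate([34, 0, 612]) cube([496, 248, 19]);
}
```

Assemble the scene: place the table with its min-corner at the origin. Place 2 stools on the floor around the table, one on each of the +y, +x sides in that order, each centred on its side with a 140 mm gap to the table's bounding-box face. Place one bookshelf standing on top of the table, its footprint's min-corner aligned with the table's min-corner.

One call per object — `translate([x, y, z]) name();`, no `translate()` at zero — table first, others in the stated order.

table();
translate([404, 672, 0]) stool();
translate([1293, 95, 0]) stool();
translate([0, 0, 711]) bookshelf();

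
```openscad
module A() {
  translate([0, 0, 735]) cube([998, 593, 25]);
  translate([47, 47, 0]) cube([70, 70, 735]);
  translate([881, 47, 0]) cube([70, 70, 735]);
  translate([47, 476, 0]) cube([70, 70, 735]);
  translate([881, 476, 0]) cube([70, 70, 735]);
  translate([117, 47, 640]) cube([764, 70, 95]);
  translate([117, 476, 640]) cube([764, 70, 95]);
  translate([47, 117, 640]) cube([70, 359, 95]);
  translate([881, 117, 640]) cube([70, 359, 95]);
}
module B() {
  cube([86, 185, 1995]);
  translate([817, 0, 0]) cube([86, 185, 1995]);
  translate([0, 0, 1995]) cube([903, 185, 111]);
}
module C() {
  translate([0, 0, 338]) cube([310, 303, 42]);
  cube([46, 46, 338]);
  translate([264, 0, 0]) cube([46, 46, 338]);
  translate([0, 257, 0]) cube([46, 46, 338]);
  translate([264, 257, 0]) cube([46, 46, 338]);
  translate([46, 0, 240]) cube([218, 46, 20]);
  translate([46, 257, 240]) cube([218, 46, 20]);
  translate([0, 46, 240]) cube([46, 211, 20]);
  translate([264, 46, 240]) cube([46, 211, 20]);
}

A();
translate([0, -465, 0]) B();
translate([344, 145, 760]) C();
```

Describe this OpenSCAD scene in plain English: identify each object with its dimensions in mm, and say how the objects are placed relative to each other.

A is a rectangular dining table. The top is 998×593×25 mm with its upper surface at z = 760 mm. It stands on four 70×70 mm square legs, each inset 47 mm from the nearest pair of top edges, running from the floor to the underside of the top. Four apron rails, 70 mm thick and 95 mm tall, run between adjacent legs with their top edges flush with the underside of the top and their outer faces flush with the legs' outer faces.

B is a rectangular door frame: two vertical jambs of 86×185 mm section, 1995 mm tall, with a clear opening 731 mm wide between their inner faces. A header 111 mm tall and 185 mm deep lies on top of the jambs and spans the full outside width.

C is a simple wooden stool: a rectangular seat 310 mm (x) by 303 mm (y), 42 mm thick, top face at z = 380 mm, on four square legs, each 46×46 mm in cross-section. The legs rest on z = 0, each flush with a corner of the seat. Four stretchers, 46 mm wide and 20 mm tall, connect adjacent legs with their undersides at z = 240 mm, each running between the inner faces of the legs it joins and aligned with the legs' outer faces on the other axis.

The door frame is on the floor beside the table on its −y side. The stool is on top of the table, centred.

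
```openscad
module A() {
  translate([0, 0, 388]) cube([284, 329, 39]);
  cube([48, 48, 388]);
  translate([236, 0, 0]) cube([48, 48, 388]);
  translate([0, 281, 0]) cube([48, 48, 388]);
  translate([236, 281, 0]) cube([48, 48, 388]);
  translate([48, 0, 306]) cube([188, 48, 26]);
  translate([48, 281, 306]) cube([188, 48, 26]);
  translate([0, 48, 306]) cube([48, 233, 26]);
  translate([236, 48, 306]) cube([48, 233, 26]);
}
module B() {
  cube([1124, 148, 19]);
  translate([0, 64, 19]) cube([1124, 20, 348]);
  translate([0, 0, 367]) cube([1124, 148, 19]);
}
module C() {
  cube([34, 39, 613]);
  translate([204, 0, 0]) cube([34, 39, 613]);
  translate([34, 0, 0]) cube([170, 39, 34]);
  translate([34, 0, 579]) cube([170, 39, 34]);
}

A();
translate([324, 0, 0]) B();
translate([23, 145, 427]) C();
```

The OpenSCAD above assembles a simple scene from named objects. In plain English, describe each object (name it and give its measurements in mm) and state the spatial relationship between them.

A is a simple wooden stool: a rectangular seat 284 mm (x) by 329 mm (y), 39 mm thick, top face at z = 427 mm, on four square legs, each 48×48 mm in cross-section. The legs rest on z = 0, each flush with a corner of the seat. Four stretchers, 48 mm wide and 26 mm tall, connect adjacent legs with their undersides at z = 306 mm, each running between the inner faces of the legs it joins and aligned with the legs' outer faces on the other axis.

B is an I-beam lying along x, 1124 mm long. Overall section height 386 mm. Two flanges 148 mm wide (y) and 19 mm thick, one on the floor and one at the top; a web 20 mm thick runs between them, centred on the flange width.

C is a rectangular picture frame lying in the x–z plane (depth along y). The opening is 170 mm wide (x) by 545 mm tall (z), surrounded by a border 34 mm wide on all four sides. The frame is 39 mm deep and is made of two full-height vertical stiles with two horizontal rails fitted between them.

The I-beam is on the floor beside the stool on its +x side. The picture frame is on top of the stool, centred.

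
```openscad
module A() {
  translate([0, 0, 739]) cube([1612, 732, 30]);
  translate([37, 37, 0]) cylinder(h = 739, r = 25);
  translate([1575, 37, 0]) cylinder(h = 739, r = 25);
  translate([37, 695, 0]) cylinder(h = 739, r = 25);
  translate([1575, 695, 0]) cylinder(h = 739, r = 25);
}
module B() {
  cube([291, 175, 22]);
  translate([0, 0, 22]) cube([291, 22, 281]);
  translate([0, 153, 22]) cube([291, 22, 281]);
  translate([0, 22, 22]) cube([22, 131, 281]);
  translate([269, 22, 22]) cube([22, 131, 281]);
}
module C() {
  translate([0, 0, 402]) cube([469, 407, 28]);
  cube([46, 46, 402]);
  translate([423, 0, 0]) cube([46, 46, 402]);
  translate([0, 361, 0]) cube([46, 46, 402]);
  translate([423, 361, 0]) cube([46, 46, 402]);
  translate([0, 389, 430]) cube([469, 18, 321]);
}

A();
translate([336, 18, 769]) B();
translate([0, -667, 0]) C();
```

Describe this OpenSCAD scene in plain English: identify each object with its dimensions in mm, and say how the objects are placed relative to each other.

A is a table: top 1612 mm (x) × 732 mm (y), 30 mm thick, upper face at z = 769 mm, on four round legs of 50 mm diameter, each leg's bounding box inset 12 mm from the nearest pair of top edges, running from z = 0 to the bottom of the top.

B is an open storage box with external size 291×175×303 mm and wall thickness 22 mm (the base is also 22 mm thick). The base covers the whole footprint; the four walls stand on the base, with the y-facing walls full-width and the x-facing walls fitting between their inner faces.

C is a chair: 469×407 mm seat, 28 mm thick, top at z = 430 mm, on four 46 mm square corner legs flush with the seat edges. A 18 mm thick backrest slab spans the full seat width, extending 321 mm above the seat top, its back face flush with the seat's +y edge.

The open box is on top of the table. The chair is on the floor beside the table on its −y side.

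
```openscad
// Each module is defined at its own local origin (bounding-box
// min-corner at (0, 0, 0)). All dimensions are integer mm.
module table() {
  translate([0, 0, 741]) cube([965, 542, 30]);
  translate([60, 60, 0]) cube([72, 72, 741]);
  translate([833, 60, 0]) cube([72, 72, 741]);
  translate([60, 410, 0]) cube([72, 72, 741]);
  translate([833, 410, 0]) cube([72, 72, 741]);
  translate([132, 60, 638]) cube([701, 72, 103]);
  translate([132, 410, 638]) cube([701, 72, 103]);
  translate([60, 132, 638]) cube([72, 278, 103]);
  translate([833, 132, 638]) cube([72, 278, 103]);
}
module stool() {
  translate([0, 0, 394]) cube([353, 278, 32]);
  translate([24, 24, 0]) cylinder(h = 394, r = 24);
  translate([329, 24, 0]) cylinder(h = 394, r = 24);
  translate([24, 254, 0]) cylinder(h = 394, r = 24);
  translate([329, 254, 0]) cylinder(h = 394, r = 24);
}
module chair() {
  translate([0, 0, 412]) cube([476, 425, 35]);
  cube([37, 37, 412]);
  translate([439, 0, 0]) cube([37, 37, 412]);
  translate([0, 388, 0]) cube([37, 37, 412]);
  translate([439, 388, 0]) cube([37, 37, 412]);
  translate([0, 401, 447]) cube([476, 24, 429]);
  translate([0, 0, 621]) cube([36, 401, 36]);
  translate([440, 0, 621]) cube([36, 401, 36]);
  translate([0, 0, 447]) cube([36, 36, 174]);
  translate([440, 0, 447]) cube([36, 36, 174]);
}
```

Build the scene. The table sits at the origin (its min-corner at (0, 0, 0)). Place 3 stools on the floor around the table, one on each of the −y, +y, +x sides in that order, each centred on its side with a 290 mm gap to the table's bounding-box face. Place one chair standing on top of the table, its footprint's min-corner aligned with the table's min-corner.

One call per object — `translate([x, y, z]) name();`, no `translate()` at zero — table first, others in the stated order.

table();
translate([306, -568, 0]) stool();
translate([306, 832, 0]) stool();
translate([1255, 132, 0]) stool();
translate([0, 0, 771]) chair();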